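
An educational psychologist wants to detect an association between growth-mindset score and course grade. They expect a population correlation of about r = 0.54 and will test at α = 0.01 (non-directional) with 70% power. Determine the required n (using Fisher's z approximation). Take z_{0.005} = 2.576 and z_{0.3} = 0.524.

n = 30

Fisher's z: C = ½·ln((1+r)/(1−r)) = ½·ln(3.3478) = 0.6042.
n = ((z_{α/2} + z_β)/C)² + 3.
(2.576 + 0.524) / 0.6042 = 3.100 / 0.6042 = 5.131.
n = 5.131² + 3 = 26.32 + 3 = 29.3.
Round up.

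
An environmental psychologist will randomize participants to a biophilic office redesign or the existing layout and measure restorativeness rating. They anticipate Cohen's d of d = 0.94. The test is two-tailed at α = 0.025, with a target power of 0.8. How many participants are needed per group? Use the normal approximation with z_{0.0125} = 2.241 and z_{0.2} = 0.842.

For two independent groups with equal n: n = 2·((z_{α/2} + z_β) / d)².
z_{α/2} + z_β = 2.241 + 0.842 = 3.083.
n = 2 × (3.083 / 0.94)² = 2 × 3.280² = 2 × 10.76 = 21.5.
Round up to the next whole participant.

n = 22 per group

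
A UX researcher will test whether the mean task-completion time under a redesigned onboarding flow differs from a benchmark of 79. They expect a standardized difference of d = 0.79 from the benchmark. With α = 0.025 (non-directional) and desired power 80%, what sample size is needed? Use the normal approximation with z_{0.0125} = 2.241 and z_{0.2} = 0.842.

n = 16

For a one-sample test: n = ((z_{α/2} + z_β) / d)².
z_{α/2} + z_β = 2.241 + 0.842 = 3.083.
n = (3.083 / 0.79)² = 3.903² = 15.23.
Round up.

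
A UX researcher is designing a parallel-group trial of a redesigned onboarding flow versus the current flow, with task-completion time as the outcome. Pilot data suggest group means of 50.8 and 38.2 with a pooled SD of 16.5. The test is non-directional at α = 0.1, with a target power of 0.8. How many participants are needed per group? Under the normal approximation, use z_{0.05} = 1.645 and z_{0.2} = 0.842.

n = 22 per group

Cohen's d = |M₁ − M₂| / SD_pooled = |50.8 − 38.2| / 16.5 = 12.6 / 16.5 = 0.764.
For two independent groups with equal n: n = 2·((z_{α/2} + z_β) / d)².
z_{α/2} + z_β = 1.645 + 0.842 = 2.487.
n = 2 × (2.487 / 0.764)² = 2 × 3.255² = 2 × 10.60 = 21.2.
Round up to the next whole participant.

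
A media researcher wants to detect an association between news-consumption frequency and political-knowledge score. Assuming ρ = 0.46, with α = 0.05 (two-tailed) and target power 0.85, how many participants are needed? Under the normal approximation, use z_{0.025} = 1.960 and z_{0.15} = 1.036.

Fisher's z: C = ½·ln((1+r)/(1−r)) = ½·ln(2.7037) = 0.4973.
n = ((z_{α/2} + z_β)/C)² + 3.
(1.960 + 1.036) / 0.4973 = 2.996 / 0.4973 = 6.025.
n = 6.025² + 3 = 36.29 + 3 = 39.3.
Round up.

n = 40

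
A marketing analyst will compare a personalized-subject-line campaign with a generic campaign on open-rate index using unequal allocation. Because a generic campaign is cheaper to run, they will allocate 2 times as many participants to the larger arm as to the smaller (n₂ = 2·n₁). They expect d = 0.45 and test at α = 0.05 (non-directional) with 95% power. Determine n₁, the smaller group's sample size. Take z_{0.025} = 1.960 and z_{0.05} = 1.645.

With allocation ratio k = n₂/n₁ = 2, Var(x̄₁−x̄₂) = σ²(1/n₁ + 1/(k·n₁)) = σ²·(k+1)/(k·n₁).
So n₁ = (1 + 1/k)·((z_{α/2} + z_β)/d)² = 1.500 × (3.605/0.45)².
n₁ = 1.500 × 64.18 = 96.3.
Round up: n₁ = 97, giving n₂ = 2 × 97 = 194.

n₁ = 97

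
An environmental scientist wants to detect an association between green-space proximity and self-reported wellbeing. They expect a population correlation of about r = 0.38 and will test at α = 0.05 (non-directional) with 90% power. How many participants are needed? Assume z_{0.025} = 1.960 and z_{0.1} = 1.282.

n = 69

Fisher's z: C = ½·ln((1+r)/(1−r)) = ½·ln(2.2258) = 0.4001.
n = ((z_{α/2} + z_β)/C)² + 3.
(1.960 + 1.282) / 0.4001 = 3.242 / 0.4001 = 8.103.
n = 8.103² + 3 = 65.66 + 3 = 68.7.
Round up.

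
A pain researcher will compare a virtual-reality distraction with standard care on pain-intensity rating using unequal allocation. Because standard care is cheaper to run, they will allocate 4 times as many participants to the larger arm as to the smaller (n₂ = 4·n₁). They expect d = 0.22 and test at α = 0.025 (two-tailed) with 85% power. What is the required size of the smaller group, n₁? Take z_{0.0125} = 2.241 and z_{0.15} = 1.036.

With allocation ratio k = n₂/n₁ = 4, Var(x̄₁−x̄₂) = σ²(1/n₁ + 1/(k·n₁)) = σ²·(k+1)/(k·n₁).
So n₁ = (1 + 1/k)·((z_{α/2} + z_β)/d)² = 1.250 × (3.277/0.22)².
n₁ = 1.250 × 221.87 = 277.3.
Round up: n₁ = 278, giving n₂ = 4 × 278 = 1112.

n₁ = 278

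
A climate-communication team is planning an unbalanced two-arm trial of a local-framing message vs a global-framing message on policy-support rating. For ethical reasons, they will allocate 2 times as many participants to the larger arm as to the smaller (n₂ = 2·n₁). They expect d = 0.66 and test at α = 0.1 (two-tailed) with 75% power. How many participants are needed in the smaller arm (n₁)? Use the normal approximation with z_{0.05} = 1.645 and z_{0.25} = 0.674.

n₁ = 19

With allocation ratio k = n₂/n₁ = 2, Var(x̄₁−x̄₂) = σ²(1/n₁ + 1/(k·n₁)) = σ²·(k+1)/(k·n₁).
So n₁ = (1 + 1/k)·((z_{α/2} + z_β)/d)² = 1.500 × (2.319/0.66)².
n₁ = 1.500 × 12.35 = 18.5.
Round up: n₁ = 19, giving n₂ = 2 × 19 = 38.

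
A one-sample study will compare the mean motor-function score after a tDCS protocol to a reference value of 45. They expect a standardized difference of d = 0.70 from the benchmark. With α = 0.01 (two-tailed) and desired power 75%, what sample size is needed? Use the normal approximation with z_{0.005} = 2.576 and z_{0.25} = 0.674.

n = 22

For a one-sample test: n = ((z_{α/2} + z_β) / d)².
z_{α/2} + z_β = 2.576 + 0.674 = 3.250.
n = (3.250 / 0.70)² = 4.643² = 21.56.
Round up.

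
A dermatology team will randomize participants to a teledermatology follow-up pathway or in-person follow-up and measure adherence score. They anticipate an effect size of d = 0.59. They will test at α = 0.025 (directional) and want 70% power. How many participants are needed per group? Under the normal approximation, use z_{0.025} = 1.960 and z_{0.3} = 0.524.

For two independent groups with equal n: n = 2·((z_{α} + z_β) / d)².
z_{α} + z_β = 1.960 + 0.524 = 2.484.
n = 2 × (2.484 / 0.59)² = 2 × 4.210² = 2 × 17.73 = 35.5.
Round up to the next whole participant.

n = 36 per group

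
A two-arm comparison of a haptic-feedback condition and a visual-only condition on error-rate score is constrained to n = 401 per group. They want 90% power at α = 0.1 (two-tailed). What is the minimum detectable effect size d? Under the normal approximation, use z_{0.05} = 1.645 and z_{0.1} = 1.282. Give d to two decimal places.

d_min ≈ 0.21

For two independent groups of n = 401 each: d_min = (z_{α/2} + z_β)·√(2/n).
z-sum = 1.645 + 1.282 = 2.927.
d_min = 2.927 × √(2/401) = 2.927 × 0.0706 = 0.207.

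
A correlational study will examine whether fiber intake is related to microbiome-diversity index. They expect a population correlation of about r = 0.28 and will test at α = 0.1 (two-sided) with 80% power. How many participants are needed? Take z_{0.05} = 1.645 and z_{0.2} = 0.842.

n = 78

Fisher's z: C = ½·ln((1+r)/(1−r)) = ½·ln(1.7778) = 0.2877.
n = ((z_{α/2} + z_β)/C)² + 3.
(1.645 + 0.842) / 0.2877 = 2.487 / 0.2877 = 8.644.
n = 8.644² + 3 = 74.73 + 3 = 77.7.
Round up.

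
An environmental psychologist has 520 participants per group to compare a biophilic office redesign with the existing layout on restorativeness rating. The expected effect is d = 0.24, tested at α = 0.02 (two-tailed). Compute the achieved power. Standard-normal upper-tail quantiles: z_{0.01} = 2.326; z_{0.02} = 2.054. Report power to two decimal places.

For two equal groups, power = Φ(d·√(n/2) − z_{α/2}).
d·√(n/2) = 0.24 × √(520/2) = 0.24 × 16.125 = 3.870.
z_β = 3.870 − 2.326 = 1.544.
Power = Φ(1.544) = 0.939.

power ≈ 0.94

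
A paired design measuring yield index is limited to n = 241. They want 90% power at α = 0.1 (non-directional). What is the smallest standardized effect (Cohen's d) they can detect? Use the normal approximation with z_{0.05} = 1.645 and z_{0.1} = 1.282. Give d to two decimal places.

For a single sample (or paired design) of n = 241: d_min = (z_{α/2} + z_β)/√n.
z-sum = 1.645 + 1.282 = 2.927.
d_min = 2.927 / √241 = 2.927 / 15.524 = 0.189.

d_min ≈ 0.19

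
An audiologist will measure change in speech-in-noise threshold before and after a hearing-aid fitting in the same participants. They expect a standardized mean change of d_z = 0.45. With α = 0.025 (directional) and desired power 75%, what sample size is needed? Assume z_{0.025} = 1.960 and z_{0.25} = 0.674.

For a paired (one-sample on differences) test: n = ((z_{α} + z_β) / d)².
z_{α} + z_β = 1.960 + 0.674 = 2.634.
n = (2.634 / 0.45)² = 5.853² = 34.26.
Round up.

n = 35 pairs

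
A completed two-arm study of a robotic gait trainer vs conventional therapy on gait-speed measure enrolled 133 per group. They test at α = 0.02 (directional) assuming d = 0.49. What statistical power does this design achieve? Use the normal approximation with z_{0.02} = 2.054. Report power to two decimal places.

For two equal groups, power = Φ(d·√(n/2) − z_{α}).
d·√(n/2) = 0.49 × √(133/2) = 0.49 × 8.155 = 3.996.
z_β = 3.996 − 2.054 = 1.942.
Power = Φ(1.942) = 0.974.

power ≈ 0.97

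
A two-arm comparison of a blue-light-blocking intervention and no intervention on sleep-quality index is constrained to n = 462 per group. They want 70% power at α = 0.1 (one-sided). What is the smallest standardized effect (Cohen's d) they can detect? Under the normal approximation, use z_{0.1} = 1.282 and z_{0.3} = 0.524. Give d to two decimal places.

For two independent groups of n = 462 each: d_min = (z_{α} + z_β)·√(2/n).
z-sum = 1.282 + 0.524 = 1.806.
d_min = 1.806 × √(2/462) = 1.806 × 0.0658 = 0.119.

d_min ≈ 0.12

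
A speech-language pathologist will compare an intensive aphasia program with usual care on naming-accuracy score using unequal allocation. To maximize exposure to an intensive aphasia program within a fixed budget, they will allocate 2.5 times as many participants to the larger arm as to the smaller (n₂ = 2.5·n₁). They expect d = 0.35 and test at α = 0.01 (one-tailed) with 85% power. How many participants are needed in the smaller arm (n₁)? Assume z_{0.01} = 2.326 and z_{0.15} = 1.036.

n₁ = 130

With allocation ratio k = n₂/n₁ = 2.5, Var(x̄₁−x̄₂) = σ²(1/n₁ + 1/(k·n₁)) = σ²·(k+1)/(k·n₁).
So n₁ = (1 + 1/k)·((z_{α} + z_β)/d)² = 1.400 × (3.362/0.35)².
n₁ = 1.400 × 92.27 = 129.2.
Round up: n₁ = 130, giving n₂ = 2.5 × 130 = 325.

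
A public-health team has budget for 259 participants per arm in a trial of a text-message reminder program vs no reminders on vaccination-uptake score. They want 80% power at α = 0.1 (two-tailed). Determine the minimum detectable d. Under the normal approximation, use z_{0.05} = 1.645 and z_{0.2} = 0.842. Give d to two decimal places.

d_min ≈ 0.22

For two independent groups of n = 259 each: d_min = (z_{α/2} + z_β)·√(2/n).
z-sum = 1.645 + 0.842 = 2.487.
d_min = 2.487 × √(2/259) = 2.487 × 0.0879 = 0.219.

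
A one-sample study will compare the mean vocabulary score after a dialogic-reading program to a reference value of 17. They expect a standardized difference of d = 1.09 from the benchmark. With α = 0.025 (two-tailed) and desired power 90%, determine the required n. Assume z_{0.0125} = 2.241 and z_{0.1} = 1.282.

For a one-sample test: n = ((z_{α/2} + z_β) / d)².
z_{α/2} + z_β = 2.241 + 1.282 = 3.523.
n = (3.523 / 1.09)² = 3.232² = 10.45.
Round up.

n = 11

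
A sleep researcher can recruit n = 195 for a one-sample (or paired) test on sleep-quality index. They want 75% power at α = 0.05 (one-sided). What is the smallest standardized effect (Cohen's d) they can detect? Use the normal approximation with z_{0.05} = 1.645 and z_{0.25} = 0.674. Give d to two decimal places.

For a single sample (or paired design) of n = 195: d_min = (z_{α} + z_β)/√n.
z-sum = 1.645 + 0.674 = 2.319.
d_min = 2.319 / √195 = 2.319 / 13.964 = 0.166.

d_min ≈ 0.17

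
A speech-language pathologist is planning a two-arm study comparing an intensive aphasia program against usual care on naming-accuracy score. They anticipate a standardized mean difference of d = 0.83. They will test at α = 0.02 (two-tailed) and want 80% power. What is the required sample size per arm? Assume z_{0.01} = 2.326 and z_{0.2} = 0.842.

For two independent groups with equal n: n = 2·((z_{α/2} + z_β) / d)².
z_{α/2} + z_β = 2.326 + 0.842 = 3.168.
n = 2 × (3.168 / 0.83)² = 2 × 3.817² = 2 × 14.57 = 29.1.
Round up to the next whole participant.

n = 30 per group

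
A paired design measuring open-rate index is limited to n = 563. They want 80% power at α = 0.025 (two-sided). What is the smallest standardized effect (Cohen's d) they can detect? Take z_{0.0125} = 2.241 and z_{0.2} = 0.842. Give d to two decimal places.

d_min ≈ 0.13

For a single sample (or paired design) of n = 563: d_min = (z_{α/2} + z_β)/√n.
z-sum = 2.241 + 0.842 = 3.083.
d_min = 3.083 / √563 = 3.083 / 23.728 = 0.130.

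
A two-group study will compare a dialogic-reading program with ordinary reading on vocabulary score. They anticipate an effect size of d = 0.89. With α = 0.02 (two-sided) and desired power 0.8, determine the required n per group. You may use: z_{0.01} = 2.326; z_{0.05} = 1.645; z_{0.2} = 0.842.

n = 26 per group

For two independent groups with equal n: n = 2·((z_{α/2} + z_β) / d)².
z_{α/2} + z_β = 2.326 + 0.842 = 3.168.
n = 2 × (3.168 / 0.89)² = 2 × 3.560² = 2 × 12.67 = 25.3.
Round up to the next whole participant.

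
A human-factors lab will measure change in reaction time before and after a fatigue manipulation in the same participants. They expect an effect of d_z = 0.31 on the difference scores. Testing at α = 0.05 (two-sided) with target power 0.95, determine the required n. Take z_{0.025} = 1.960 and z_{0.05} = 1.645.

n = 136 pairs

For a paired (one-sample on differences) test: n = ((z_{α/2} + z_β) / d)².
z_{α/2} + z_β = 1.960 + 1.645 = 3.605.
n = (3.605 / 0.31)² = 11.629² = 135.23.
Round up.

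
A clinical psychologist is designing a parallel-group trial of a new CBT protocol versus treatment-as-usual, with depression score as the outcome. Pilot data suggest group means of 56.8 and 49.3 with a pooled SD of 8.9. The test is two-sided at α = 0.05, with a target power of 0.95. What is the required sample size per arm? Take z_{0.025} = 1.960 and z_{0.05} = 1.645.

n = 37 per group

Cohen's d = |M₁ − M₂| / SD_pooled = |56.8 − 49.3| / 8.9 = 7.5 / 8.9 = 0.843.
For two independent groups with equal n: n = 2·((z_{α/2} + z_β) / d)².
z_{α/2} + z_β = 1.960 + 1.645 = 3.605.
n = 2 × (3.605 / 0.843)² = 2 × 4.276² = 2 × 18.29 = 36.6.
Round up to the next whole participant.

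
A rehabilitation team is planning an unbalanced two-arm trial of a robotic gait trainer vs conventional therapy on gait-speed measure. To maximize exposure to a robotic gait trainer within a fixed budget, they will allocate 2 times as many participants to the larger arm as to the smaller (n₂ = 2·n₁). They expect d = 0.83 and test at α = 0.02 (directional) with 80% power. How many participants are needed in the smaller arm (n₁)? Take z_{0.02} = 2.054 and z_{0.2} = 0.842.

n₁ = 19

With allocation ratio k = n₂/n₁ = 2, Var(x̄₁−x̄₂) = σ²(1/n₁ + 1/(k·n₁)) = σ²·(k+1)/(k·n₁).
So n₁ = (1 + 1/k)·((z_{α} + z_β)/d)² = 1.500 × (2.896/0.83)².
n₁ = 1.500 × 12.17 = 18.3.
Round up: n₁ = 19, giving n₂ = 2 × 19 = 38.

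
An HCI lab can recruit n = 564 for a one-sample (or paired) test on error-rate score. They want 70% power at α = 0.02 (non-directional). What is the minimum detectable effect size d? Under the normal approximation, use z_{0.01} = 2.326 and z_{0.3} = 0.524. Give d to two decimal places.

d_min ≈ 0.12

For a single sample (or paired design) of n = 564: d_min = (z_{α/2} + z_β)/√n.
z-sum = 2.326 + 0.524 = 2.850.
d_min = 2.850 / √564 = 2.850 / 23.749 = 0.120.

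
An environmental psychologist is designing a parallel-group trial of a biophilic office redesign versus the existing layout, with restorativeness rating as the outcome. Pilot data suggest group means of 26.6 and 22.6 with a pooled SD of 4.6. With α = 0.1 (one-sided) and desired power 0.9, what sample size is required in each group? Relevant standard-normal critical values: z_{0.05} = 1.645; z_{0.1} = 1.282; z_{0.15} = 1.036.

Cohen's d = |M₁ − M₂| / SD_pooled = |26.6 − 22.6| / 4.6 = 4.0 / 4.6 = 0.870.
For two independent groups with equal n: n = 2·((z_{α} + z_β) / d)².
z_{α} + z_β = 1.282 + 1.282 = 2.564.
n = 2 × (2.564 / 0.870)² = 2 × 2.947² = 2 × 8.69 = 17.4.
Round up to the next whole participant.

n = 18 per group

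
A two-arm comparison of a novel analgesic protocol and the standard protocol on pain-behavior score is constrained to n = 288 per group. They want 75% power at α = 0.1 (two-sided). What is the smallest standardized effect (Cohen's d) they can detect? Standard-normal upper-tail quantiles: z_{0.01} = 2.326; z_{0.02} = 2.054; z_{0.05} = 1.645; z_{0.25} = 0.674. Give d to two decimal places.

d_min ≈ 0.19

For two independent groups of n = 288 each: d_min = (z_{α/2} + z_β)·√(2/n).
z-sum = 1.645 + 0.674 = 2.319.
d_min = 2.319 × √(2/288) = 2.319 × 0.0833 = 0.193.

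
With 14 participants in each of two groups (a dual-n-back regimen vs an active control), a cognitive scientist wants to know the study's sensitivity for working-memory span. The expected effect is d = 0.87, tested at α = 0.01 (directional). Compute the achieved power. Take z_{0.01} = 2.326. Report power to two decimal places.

For two equal groups, power = Φ(d·√(n/2) − z_{α}).
d·√(n/2) = 0.87 × √(14/2) = 0.87 × 2.646 = 2.302.
z_β = 2.302 − 2.326 = -0.024.
Power = Φ(-0.024) = 0.490.

power ≈ 0.49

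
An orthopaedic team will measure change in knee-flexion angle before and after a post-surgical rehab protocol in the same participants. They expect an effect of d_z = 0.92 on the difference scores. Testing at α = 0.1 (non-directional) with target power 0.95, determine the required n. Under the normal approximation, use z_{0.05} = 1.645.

For a paired (one-sample on differences) test: n = ((z_{α/2} + z_β) / d)².
z_{α/2} + z_β = 1.645 + 1.645 = 3.290.
n = (3.290 / 0.92)² = 3.576² = 12.79.
Round up.

n = 13 pairs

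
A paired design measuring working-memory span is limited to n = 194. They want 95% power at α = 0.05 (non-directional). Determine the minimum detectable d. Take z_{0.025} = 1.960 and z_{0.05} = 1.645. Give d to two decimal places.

d_min ≈ 0.26

For a single sample (or paired design) of n = 194: d_min = (z_{α/2} + z_β)/√n.
z-sum = 1.960 + 1.645 = 3.605.
d_min = 3.605 / √194 = 3.605 / 13.928 = 0.259.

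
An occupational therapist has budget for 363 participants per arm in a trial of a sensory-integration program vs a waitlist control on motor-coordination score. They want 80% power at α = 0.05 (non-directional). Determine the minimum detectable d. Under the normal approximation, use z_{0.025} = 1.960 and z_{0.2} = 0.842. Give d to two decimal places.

For two independent groups of n = 363 each: d_min = (z_{α/2} + z_β)·√(2/n).
z-sum = 1.960 + 0.842 = 2.802.
d_min = 2.802 × √(2/363) = 2.802 × 0.0742 = 0.208.

d_min ≈ 0.21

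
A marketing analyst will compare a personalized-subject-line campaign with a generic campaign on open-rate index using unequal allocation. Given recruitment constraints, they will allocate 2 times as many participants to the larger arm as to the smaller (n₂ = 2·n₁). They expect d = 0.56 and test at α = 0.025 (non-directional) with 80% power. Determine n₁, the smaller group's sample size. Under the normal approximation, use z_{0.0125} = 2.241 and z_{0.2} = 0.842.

With allocation ratio k = n₂/n₁ = 2, Var(x̄₁−x̄₂) = σ²(1/n₁ + 1/(k·n₁)) = σ²·(k+1)/(k·n₁).
So n₁ = (1 + 1/k)·((z_{α/2} + z_β)/d)² = 1.500 × (3.083/0.56)².
n₁ = 1.500 × 30.31 = 45.5.
Round up: n₁ = 46, giving n₂ = 2 × 46 = 92.

n₁ = 46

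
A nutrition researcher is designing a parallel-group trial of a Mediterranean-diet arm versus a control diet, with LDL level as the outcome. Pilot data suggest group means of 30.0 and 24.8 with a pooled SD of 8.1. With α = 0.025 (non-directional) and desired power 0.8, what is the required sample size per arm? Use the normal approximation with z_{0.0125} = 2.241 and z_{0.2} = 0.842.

n = 47 per group

Cohen's d = |M₁ − M₂| / SD_pooled = |30.0 − 24.8| / 8.1 = 5.2 / 8.1 = 0.642.
For two independent groups with equal n: n = 2·((z_{α/2} + z_β) / d)².
z_{α/2} + z_β = 2.241 + 0.842 = 3.083.
n = 2 × (3.083 / 0.642)² = 2 × 4.802² = 2 × 23.06 = 46.1.
Round up to the next whole participant.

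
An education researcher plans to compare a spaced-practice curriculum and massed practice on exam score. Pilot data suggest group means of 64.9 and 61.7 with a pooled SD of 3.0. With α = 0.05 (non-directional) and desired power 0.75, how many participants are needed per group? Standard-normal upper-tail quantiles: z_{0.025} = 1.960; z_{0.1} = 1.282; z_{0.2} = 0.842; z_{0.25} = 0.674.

Cohen's d = |M₁ − M₂| / SD_pooled = |64.9 − 61.7| / 3.0 = 3.2 / 3.0 = 1.067.
For two independent groups with equal n: n = 2·((z_{α/2} + z_β) / d)².
z_{α/2} + z_β = 1.960 + 0.674 = 2.634.
n = 2 × (2.634 / 1.067)² = 2 × 2.469² = 2 × 6.09 = 12.2.
Round up to the next whole participant.

n = 13 per group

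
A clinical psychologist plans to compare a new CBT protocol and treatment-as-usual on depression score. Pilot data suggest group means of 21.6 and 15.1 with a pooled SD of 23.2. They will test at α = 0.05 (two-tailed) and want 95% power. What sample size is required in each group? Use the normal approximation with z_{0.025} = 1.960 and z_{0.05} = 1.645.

n = 332 per group

Cohen's d = |M₁ − M₂| / SD_pooled = |21.6 − 15.1| / 23.2 = 6.5 / 23.2 = 0.280.
For two independent groups with equal n: n = 2·((z_{α/2} + z_β) / d)².
z_{α/2} + z_β = 1.960 + 1.645 = 3.605.
n = 2 × (3.605 / 0.280)² = 2 × 12.875² = 2 × 165.77 = 331.5.
Round up to the next whole participant.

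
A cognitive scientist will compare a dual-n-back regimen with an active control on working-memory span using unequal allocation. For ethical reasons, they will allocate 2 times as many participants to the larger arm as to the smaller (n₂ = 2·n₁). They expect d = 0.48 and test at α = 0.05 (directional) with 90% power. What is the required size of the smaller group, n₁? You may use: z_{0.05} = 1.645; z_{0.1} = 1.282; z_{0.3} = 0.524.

With allocation ratio k = n₂/n₁ = 2, Var(x̄₁−x̄₂) = σ²(1/n₁ + 1/(k·n₁)) = σ²·(k+1)/(k·n₁).
So n₁ = (1 + 1/k)·((z_{α} + z_β)/d)² = 1.500 × (2.927/0.48)².
n₁ = 1.500 × 37.18 = 55.8.
Round up: n₁ = 56, giving n₂ = 2 × 56 = 112.

n₁ = 56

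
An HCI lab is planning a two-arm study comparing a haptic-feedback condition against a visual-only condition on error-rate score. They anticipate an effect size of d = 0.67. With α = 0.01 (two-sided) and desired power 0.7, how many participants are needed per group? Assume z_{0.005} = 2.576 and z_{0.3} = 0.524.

For two independent groups with equal n: n = 2·((z_{α/2} + z_β) / d)².
z_{α/2} + z_β = 2.576 + 0.524 = 3.100.
n = 2 × (3.100 / 0.67)² = 2 × 4.627² = 2 × 21.41 = 42.8.
Round up to the next whole participant.

n = 43 per group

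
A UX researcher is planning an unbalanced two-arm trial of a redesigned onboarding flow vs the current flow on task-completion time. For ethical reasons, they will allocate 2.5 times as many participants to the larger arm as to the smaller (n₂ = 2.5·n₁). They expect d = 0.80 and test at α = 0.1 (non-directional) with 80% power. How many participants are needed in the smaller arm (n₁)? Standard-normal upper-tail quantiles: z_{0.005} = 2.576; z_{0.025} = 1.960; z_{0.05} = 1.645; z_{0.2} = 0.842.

n₁ = 14

With allocation ratio k = n₂/n₁ = 2.5, Var(x̄₁−x̄₂) = σ²(1/n₁ + 1/(k·n₁)) = σ²·(k+1)/(k·n₁).
So n₁ = (1 + 1/k)·((z_{α/2} + z_β)/d)² = 1.400 × (2.487/0.80)².
n₁ = 1.400 × 9.66 = 13.5.
Round up: n₁ = 14, giving n₂ = 2.5 × 14 = 35.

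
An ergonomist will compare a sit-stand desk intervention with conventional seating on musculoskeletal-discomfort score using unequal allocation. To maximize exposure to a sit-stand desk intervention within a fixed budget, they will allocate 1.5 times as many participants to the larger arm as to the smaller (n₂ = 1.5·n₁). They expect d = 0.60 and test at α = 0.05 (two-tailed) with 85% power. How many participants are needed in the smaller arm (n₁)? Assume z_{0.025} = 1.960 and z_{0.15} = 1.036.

n₁ = 42

With allocation ratio k = n₂/n₁ = 1.5, Var(x̄₁−x̄₂) = σ²(1/n₁ + 1/(k·n₁)) = σ²·(k+1)/(k·n₁).
So n₁ = (1 + 1/k)·((z_{α/2} + z_β)/d)² = 1.667 × (2.996/0.60)².
n₁ = 1.667 × 24.93 = 41.6.
Round up: n₁ = 42, giving n₂ = 1.5 × 42 = 63.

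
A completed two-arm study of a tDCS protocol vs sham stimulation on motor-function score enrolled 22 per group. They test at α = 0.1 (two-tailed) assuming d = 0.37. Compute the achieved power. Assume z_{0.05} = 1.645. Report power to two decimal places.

For two equal groups, power = Φ(d·√(n/2) − z_{α/2}).
d·√(n/2) = 0.37 × √(22/2) = 0.37 × 3.317 = 1.227.
z_β = 1.227 − 1.645 = -0.418.
Power = Φ(-0.418) = 0.338.

power ≈ 0.34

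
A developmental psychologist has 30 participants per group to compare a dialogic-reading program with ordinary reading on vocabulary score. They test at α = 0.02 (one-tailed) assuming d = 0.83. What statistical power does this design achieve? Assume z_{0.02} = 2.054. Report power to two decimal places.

For two equal groups, power = Φ(d·√(n/2) − z_{α}).
d·√(n/2) = 0.83 × √(30/2) = 0.83 × 3.873 = 3.215.
z_β = 3.215 − 2.054 = 1.161.
Power = Φ(1.161) = 0.877.

power ≈ 0.88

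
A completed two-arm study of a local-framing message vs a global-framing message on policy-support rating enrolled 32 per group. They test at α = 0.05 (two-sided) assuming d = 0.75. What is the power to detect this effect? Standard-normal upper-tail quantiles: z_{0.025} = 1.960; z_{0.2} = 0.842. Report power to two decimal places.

power ≈ 0.85

For two equal groups, power = Φ(d·√(n/2) − z_{α/2}).
d·√(n/2) = 0.75 × √(32/2) = 0.75 × 4.000 = 3.000.
z_β = 3.000 − 1.960 = 1.040.
Power = Φ(1.040) = 0.851.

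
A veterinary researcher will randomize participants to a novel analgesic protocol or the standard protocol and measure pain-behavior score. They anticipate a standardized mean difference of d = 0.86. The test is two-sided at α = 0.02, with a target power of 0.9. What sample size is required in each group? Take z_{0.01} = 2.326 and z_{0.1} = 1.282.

n = 36 per group

For two independent groups with equal n: n = 2·((z_{α/2} + z_β) / d)².
z_{α/2} + z_β = 2.326 + 1.282 = 3.608.
n = 2 × (3.608 / 0.86)² = 2 × 4.195² = 2 × 17.60 = 35.2.
Round up to the next whole participant.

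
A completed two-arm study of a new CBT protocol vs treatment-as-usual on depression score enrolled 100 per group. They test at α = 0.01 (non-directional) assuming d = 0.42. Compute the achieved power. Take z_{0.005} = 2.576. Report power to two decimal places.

For two equal groups, power = Φ(d·√(n/2) − z_{α/2}).
d·√(n/2) = 0.42 × √(100/2) = 0.42 × 7.071 = 2.970.
z_β = 2.970 − 2.576 = 0.394.
Power = Φ(0.394) = 0.653.

power ≈ 0.65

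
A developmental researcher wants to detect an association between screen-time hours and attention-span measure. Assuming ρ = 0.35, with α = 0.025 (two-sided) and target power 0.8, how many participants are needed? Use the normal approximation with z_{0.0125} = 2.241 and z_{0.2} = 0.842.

n = 75

Fisher's z: C = ½·ln((1+r)/(1−r)) = ½·ln(2.0769) = 0.3654.
n = ((z_{α/2} + z_β)/C)² + 3.
(2.241 + 0.842) / 0.3654 = 3.083 / 0.3654 = 8.437.
n = 8.437² + 3 = 71.19 + 3 = 74.2.
Round up.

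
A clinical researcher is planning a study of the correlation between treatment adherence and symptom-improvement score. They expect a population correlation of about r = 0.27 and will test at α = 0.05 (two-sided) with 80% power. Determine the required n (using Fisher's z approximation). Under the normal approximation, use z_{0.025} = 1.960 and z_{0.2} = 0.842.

Fisher's z: C = ½·ln((1+r)/(1−r)) = ½·ln(1.7397) = 0.2769.
n = ((z_{α/2} + z_β)/C)² + 3.
(1.960 + 0.842) / 0.2769 = 2.802 / 0.2769 = 10.119.
n = 10.119² + 3 = 102.40 + 3 = 105.4.
Round up.

n = 106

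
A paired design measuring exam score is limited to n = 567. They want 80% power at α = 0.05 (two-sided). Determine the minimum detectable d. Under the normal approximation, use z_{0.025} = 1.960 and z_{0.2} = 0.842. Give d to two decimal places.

For a single sample (or paired design) of n = 567: d_min = (z_{α/2} + z_β)/√n.
z-sum = 1.960 + 0.842 = 2.802.
d_min = 2.802 / √567 = 2.802 / 23.812 = 0.118.

d_min ≈ 0.12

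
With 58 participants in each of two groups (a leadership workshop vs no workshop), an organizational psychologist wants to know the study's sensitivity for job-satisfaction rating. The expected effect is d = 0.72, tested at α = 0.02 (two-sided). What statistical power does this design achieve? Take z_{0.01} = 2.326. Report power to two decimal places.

For two equal groups, power = Φ(d·√(n/2) − z_{α/2}).
d·√(n/2) = 0.72 × √(58/2) = 0.72 × 5.385 = 3.877.
z_β = 3.877 − 2.326 = 1.551.
Power = Φ(1.551) = 0.940.

power ≈ 0.94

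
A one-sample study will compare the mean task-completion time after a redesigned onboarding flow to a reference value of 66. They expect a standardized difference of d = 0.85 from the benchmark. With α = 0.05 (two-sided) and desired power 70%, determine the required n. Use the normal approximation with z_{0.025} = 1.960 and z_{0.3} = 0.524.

n = 9

For a one-sample test: n = ((z_{α/2} + z_β) / d)².
z_{α/2} + z_β = 1.960 + 0.524 = 2.484.
n = (2.484 / 0.85)² = 2.922² = 8.54.
Round up.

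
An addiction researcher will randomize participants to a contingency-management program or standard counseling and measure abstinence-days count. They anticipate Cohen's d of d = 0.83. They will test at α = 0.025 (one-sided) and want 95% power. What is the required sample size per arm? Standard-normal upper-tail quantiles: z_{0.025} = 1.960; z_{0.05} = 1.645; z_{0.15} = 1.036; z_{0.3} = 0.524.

For two independent groups with equal n: n = 2·((z_{α} + z_β) / d)².
z_{α} + z_β = 1.960 + 1.645 = 3.605.
n = 2 × (3.605 / 0.83)² = 2 × 4.343² = 2 × 18.86 = 37.7.
Round up to the next whole participant.

n = 38 per group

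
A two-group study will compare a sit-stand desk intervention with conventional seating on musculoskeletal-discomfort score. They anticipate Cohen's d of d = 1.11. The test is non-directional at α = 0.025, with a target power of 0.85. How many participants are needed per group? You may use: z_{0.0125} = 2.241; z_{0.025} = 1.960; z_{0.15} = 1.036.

n = 18 per group

For two independent groups with equal n: n = 2·((z_{α/2} + z_β) / d)².
z_{α/2} + z_β = 2.241 + 1.036 = 3.277.
n = 2 × (3.277 / 1.11)² = 2 × 2.952² = 2 × 8.72 = 17.4.
Round up to the next whole participant.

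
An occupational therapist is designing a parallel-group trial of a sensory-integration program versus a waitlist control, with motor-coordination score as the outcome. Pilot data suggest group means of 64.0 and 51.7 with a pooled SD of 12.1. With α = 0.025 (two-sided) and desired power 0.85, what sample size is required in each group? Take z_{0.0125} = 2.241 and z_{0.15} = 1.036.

n = 21 per group

Cohen's d = |M₁ − M₂| / SD_pooled = |64.0 − 51.7| / 12.1 = 12.3 / 12.1 = 1.017.
For two independent groups with equal n: n = 2·((z_{α/2} + z_β) / d)².
z_{α/2} + z_β = 2.241 + 1.036 = 3.277.
n = 2 × (3.277 / 1.017)² = 2 × 3.222² = 2 × 10.38 = 20.8.
Round up to the next whole participant.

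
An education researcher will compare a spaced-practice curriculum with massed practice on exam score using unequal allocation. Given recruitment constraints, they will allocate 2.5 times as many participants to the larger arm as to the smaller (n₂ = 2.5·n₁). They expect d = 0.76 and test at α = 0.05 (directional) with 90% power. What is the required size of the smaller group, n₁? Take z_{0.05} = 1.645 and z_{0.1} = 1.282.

With allocation ratio k = n₂/n₁ = 2.5, Var(x̄₁−x̄₂) = σ²(1/n₁ + 1/(k·n₁)) = σ²·(k+1)/(k·n₁).
So n₁ = (1 + 1/k)·((z_{α} + z_β)/d)² = 1.400 × (2.927/0.76)².
n₁ = 1.400 × 14.83 = 20.8.
Round up: n₁ = 21, giving n₂ = ⌈2.5 × 21⌉ = ⌈52.5⌉ = 53.

n₁ = 21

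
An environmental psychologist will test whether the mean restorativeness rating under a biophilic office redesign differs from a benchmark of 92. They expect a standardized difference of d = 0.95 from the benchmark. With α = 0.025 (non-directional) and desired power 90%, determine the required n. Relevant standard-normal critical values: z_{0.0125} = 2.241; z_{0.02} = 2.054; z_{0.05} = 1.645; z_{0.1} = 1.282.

n = 14

For a one-sample test: n = ((z_{α/2} + z_β) / d)².
z_{α/2} + z_β = 2.241 + 1.282 = 3.523.
n = (3.523 / 0.95)² = 3.708² = 13.75.
Round up.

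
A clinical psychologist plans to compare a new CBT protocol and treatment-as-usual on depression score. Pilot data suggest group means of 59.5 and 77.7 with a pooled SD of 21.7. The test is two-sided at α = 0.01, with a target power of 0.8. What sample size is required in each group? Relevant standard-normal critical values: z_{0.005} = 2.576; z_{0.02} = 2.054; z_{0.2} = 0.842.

Cohen's d = |M₁ − M₂| / SD_pooled = |59.5 − 77.7| / 21.7 = 18.2 / 21.7 = 0.839.
For two independent groups with equal n: n = 2·((z_{α/2} + z_β) / d)².
z_{α/2} + z_β = 2.576 + 0.842 = 3.418.
n = 2 × (3.418 / 0.839)² = 2 × 4.074² = 2 × 16.60 = 33.2.
Round up to the next whole participant.

n = 34 per group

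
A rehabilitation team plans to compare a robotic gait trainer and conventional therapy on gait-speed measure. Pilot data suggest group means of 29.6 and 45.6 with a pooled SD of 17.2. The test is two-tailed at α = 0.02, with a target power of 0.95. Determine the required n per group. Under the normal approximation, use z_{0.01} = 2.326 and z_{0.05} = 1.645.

Cohen's d = |M₁ − M₂| / SD_pooled = |29.6 − 45.6| / 17.2 = 16.0 / 17.2 = 0.930.
For two independent groups with equal n: n = 2·((z_{α/2} + z_β) / d)².
z_{α/2} + z_β = 2.326 + 1.645 = 3.971.
n = 2 × (3.971 / 0.930)² = 2 × 4.270² = 2 × 18.23 = 36.5.
Round up to the next whole participant.

n = 37 per group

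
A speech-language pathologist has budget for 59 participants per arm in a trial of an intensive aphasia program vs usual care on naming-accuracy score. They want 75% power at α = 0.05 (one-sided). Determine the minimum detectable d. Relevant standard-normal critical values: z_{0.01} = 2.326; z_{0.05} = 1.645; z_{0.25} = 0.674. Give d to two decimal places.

For two independent groups of n = 59 each: d_min = (z_{α} + z_β)·√(2/n).
z-sum = 1.645 + 0.674 = 2.319.
d_min = 2.319 × √(2/59) = 2.319 × 0.1841 = 0.427.

d_min ≈ 0.43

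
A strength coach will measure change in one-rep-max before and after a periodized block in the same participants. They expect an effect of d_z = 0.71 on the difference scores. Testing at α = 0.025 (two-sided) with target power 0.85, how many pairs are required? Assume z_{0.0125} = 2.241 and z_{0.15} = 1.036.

n = 22 pairs

For a paired (one-sample on differences) test: n = ((z_{α/2} + z_β) / d)².
z_{α/2} + z_β = 2.241 + 1.036 = 3.277.
n = (3.277 / 0.71)² = 4.615² = 21.30.
Round up.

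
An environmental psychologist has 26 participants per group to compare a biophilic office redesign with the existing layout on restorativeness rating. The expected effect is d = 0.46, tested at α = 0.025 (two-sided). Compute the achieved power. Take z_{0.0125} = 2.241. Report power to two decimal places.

power ≈ 0.28

For two equal groups, power = Φ(d·√(n/2) − z_{α/2}).
d·√(n/2) = 0.46 × √(26/2) = 0.46 × 3.606 = 1.659.
z_β = 1.659 − 2.241 = -0.582.
Power = Φ(-0.582) = 0.280.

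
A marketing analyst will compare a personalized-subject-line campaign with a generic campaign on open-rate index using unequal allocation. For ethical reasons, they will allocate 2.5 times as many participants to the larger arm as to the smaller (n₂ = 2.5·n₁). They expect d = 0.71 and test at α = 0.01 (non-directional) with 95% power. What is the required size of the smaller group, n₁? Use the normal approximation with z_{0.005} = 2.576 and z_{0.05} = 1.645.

With allocation ratio k = n₂/n₁ = 2.5, Var(x̄₁−x̄₂) = σ²(1/n₁ + 1/(k·n₁)) = σ²·(k+1)/(k·n₁).
So n₁ = (1 + 1/k)·((z_{α/2} + z_β)/d)² = 1.400 × (4.221/0.71)².
n₁ = 1.400 × 35.34 = 49.5.
Round up: n₁ = 50, giving n₂ = 2.5 × 50 = 125.

n₁ = 50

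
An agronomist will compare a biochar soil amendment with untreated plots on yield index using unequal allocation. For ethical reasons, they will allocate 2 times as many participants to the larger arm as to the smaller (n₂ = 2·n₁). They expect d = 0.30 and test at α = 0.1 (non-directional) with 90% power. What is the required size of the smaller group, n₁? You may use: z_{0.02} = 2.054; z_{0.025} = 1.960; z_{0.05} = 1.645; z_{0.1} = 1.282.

n₁ = 143

With allocation ratio k = n₂/n₁ = 2, Var(x̄₁−x̄₂) = σ²(1/n₁ + 1/(k·n₁)) = σ²·(k+1)/(k·n₁).
So n₁ = (1 + 1/k)·((z_{α/2} + z_β)/d)² = 1.500 × (2.927/0.30)².
n₁ = 1.500 × 95.19 = 142.8.
Round up: n₁ = 143, giving n₂ = 2 × 143 = 286.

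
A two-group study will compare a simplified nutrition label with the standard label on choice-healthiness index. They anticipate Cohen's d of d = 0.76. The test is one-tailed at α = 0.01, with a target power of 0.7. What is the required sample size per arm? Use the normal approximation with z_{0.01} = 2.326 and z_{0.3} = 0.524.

For two independent groups with equal n: n = 2·((z_{α} + z_β) / d)².
z_{α} + z_β = 2.326 + 0.524 = 2.850.
n = 2 × (2.850 / 0.76)² = 2 × 3.750² = 2 × 14.06 = 28.1.
Round up to the next whole participant.

n = 29 per group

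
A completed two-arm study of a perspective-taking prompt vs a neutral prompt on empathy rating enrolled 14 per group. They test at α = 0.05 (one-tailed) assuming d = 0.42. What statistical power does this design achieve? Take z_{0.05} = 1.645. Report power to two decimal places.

For two equal groups, power = Φ(d·√(n/2) − z_{α}).
d·√(n/2) = 0.42 × √(14/2) = 0.42 × 2.646 = 1.111.
z_β = 1.111 − 1.645 = -0.534.
Power = Φ(-0.534) = 0.297.

power ≈ 0.30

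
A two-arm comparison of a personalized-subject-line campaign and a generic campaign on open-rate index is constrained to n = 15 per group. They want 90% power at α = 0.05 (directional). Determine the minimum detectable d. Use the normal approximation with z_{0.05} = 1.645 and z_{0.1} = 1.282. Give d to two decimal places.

For two independent groups of n = 15 each: d_min = (z_{α} + z_β)·√(2/n).
z-sum = 1.645 + 1.282 = 2.927.
d_min = 2.927 × √(2/15) = 2.927 × 0.3651 = 1.069.

d_min ≈ 1.07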